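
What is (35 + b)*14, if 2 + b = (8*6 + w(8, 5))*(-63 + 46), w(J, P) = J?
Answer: -12866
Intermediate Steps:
b = -954 (b = -2 + (8*6 + 8)*(-63 + 46) = -2 + (48 + 8)*(-17) = -2 + 56*(-17) = -2 - 952 = -954)
(35 + b)*14 = (35 - 954)*14 = -919*14 = -12866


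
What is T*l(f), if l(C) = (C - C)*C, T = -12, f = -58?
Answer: 0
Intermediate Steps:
l(C) = 0 (l(C) = 0*C = 0)
T*l(f) = -12*0 = 0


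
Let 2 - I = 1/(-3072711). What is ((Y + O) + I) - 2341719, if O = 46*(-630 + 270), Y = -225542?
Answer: -7939329063308/3072711 ≈ -2.5838e+6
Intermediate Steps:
O = -16560 (O = 46*(-360) = -16560)
I = 6145423/3072711 (I = 2 - 1/(-3072711) = 2 - 1*(-1/3072711) = 2 + 1/3072711 = 6145423/3072711 ≈ 2.0000)
((Y + O) + I) - 2341719 = ((-225542 - 16560) + 6145423/3072711) - 2341719 = (-242102 + 6145423/3072711) - 2341719 = -743903333099/3072711 - 2341719 = -7939329063308/3072711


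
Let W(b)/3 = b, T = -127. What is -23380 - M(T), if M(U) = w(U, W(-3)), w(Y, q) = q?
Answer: -23371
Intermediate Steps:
W(b) = 3*b
M(U) = -9 (M(U) = 3*(-3) = -9)
-23380 - M(T) = -23380 - 1*(-9) = -23380 + 9 = -23371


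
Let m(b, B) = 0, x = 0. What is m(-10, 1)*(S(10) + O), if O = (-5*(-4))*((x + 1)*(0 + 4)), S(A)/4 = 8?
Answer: 0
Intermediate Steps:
S(A) = 32 (S(A) = 4*8 = 32)
O = 80 (O = (-5*(-4))*((0 + 1)*(0 + 4)) = 20*(1*4) = 20*4 = 80)
m(-10, 1)*(S(10) + O) = 0*(32 + 80) = 0*112 = 0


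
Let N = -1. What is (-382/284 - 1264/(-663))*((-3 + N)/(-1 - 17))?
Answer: 52855/423657 ≈ 0.12476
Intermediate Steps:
(-382/284 - 1264/(-663))*((-3 + N)/(-1 - 17)) = (-382/284 - 1264/(-663))*((-3 - 1)/(-1 - 17)) = (-382*1/284 - 1264*(-1/663))*(-4/(-18)) = (-191/142 + 1264/663)*(-4*(-1/18)) = (52855/94146)*(2/9) = 52855/423657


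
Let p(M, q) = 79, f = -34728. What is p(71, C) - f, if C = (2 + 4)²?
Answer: 34807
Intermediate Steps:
C = 36 (C = 6² = 36)
p(71, C) - f = 79 - 1*(-34728) = 79 + 34728 = 34807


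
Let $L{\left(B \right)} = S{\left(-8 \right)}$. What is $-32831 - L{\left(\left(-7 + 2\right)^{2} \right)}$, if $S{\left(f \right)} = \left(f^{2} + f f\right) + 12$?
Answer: $-32971$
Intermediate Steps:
$S{\left(f \right)} = 12 + 2 f^{2}$ ($S{\left(f \right)} = \left(f^{2} + f^{2}\right) + 12 = 2 f^{2} + 12 = 12 + 2 f^{2}$)
$L{\left(B \right)} = 140$ ($L{\left(B \right)} = 12 + 2 \left(-8\right)^{2} = 12 + 2 \cdot 64 = 12 + 128 = 140$)
$-32831 - L{\left(\left(-7 + 2\right)^{2} \right)} = -32831 - 140 = -32971$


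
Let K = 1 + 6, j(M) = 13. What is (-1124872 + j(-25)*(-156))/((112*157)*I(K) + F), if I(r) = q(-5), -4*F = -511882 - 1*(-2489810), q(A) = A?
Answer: 563450/291201 ≈ 1.9349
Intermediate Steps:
F = -494482 (F = -(-511882 - 1*(-2489810))/4 = -(-511882 + 2489810)/4 = -1/4*1977928 = -494482)
K = 7
I(r) = -5
(-1124872 + j(-25)*(-156))/((112*157)*I(K) + F) = (-1124872 + 13*(-156))/((112*157)*(-5) - 494482) = (-1124872 - 2028)/(17584*(-5) - 494482) = -1126900/(-87920 - 494482) = -1126900/(-582402) = -1126900*(-1/582402) = 563450/291201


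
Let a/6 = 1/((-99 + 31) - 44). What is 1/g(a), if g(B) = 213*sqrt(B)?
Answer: -2*I*sqrt(42)/639 ≈ -0.020284*I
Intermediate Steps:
a = -3/56 (a = 6/((-99 + 31) - 44) = 6/(-68 - 44) = 6/(-112) = 6*(-1/112) = -3/56 ≈ -0.053571)
1/g(a) = 1/(213*sqrt(-3/56)) = 1/(213*(I*sqrt(42)/28)) = 1/(213*I*sqrt(42)/28) = -2*I*sqrt(42)/639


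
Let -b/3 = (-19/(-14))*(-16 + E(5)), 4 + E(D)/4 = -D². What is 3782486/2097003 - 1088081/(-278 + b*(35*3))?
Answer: -2069314967371/117750912456 ≈ -17.574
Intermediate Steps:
E(D) = -16 - 4*D² (E(D) = -16 + 4*(-D²) = -16 - 4*D²)
b = 3762/7 (b = -3*(-19/(-14))*(-16 + (-16 - 4*5²)) = -3*(-19*(-1/14))*(-16 + (-16 - 4*25)) = -57*(-16 + (-16 - 100))/14 = -57*(-16 - 116)/14 = -57*(-132)/14 = -3*(-1254/7) = 3762/7 ≈ 537.43)
3782486/2097003 - 1088081/(-278 + b*(35*3)) = 3782486/2097003 - 1088081/(-278 + 3762*(35*3)/7) = 3782486*(1/2097003) - 1088081/(-278 + (3762/7)*105) = 3782486/2097003 - 1088081/(-278 + 56430) = 3782486/2097003 - 1088081/56152 = -2069314967371/117750912456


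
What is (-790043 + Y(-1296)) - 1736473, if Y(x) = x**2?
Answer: -846900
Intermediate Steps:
(-790043 + Y(-1296)) - 1736473 = (-790043 + (-1296)**2) - 1736473 = (-790043 + 1679616) - 1736473 = 889573 - 1736473 = -846900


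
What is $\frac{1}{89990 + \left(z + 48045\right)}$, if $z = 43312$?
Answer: $\frac{1}{181347} \approx 5.5143 \cdot 10^{-6}$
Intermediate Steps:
$\frac{1}{89990 + \left(z + 48045\right)} = \frac{1}{89990 + \left(43312 + 48045\right)} = \frac{1}{89990 + 91357} = \frac{1}{181347}$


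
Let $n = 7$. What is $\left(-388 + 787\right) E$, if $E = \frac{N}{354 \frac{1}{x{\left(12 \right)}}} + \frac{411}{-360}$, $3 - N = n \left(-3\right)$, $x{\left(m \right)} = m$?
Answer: $- \frac{308959}{2360} \approx -130.91$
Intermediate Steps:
$N = 24$ ($N = 3 - 7 \left(-3\right) = 3 - -21 = 3 + 21 = 24$)
$E = - \frac{2323}{7080}$ ($E = \frac{24}{354 \cdot \frac{1}{12}} + \frac{411}{-360} = \frac{24}{354 \cdot \frac{1}{12}} + 411 \left(- \frac{1}{360}\right) = \frac{24}{\frac{59}{2}} - \frac{137}{120} = 24 \cdot \frac{2}{59} - \frac{137}{120} = \frac{48}{59} - \frac{137}{120} = - \frac{2323}{7080} \approx -0.32811$)
$\left(-388 + 787\right) E = \left(-388 + 787\right) \left(- \frac{2323}{7080}\right) = 399 \left(- \frac{2323}{7080}\right) = - \frac{308959}{2360}$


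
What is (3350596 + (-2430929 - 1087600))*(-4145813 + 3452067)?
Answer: 116502847018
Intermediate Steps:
(3350596 + (-2430929 - 1087600))*(-4145813 + 3452067) = (3350596 - 3518529)*(-693746) = -167933*(-693746) = 116502847018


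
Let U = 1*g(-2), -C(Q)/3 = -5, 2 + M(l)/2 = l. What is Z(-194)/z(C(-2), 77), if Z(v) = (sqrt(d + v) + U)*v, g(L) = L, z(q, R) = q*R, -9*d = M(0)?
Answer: 388/1155 - 194*I*sqrt(1742)/3465 ≈ 0.33593 - 2.3368*I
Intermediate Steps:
M(l) = -4 + 2*l
C(Q) = 15 (C(Q) = -3*(-5) = 15)
d = 4/9 (d = -(-4 + 2*0)/9 = -(-4 + 0)/9 = -1/9*(-4) = 4/9 ≈ 0.44444)
z(q, R) = R*q
U = -2 (U = 1*(-2) = -2)
Z(v) = v*(-2 + sqrt(4/9 + v)) (Z(v) = (sqrt(4/9 + v) - 2)*v = (-2 + sqrt(4/9 + v))*v = v*(-2 + sqrt(4/9 + v)))
Z(-194)/z(C(-2), 77) = ((1/3)*(-194)*(-6 + sqrt(4 + 9*(-194))))/((77*15)) = ((1/3)*(-194)*(-6 + sqrt(4 - 1746)))/1155 = ((1/3)*(-194)*(-6 + sqrt(-1742)))*(1/1155) = ((1/3)*(-194)*(-6 + I*sqrt(1742)))*(1/1155) = (388 - 194*I*sqrt(1742)/3)*(1/1155) = 388/1155 - 194*I*sqrt(1742)/3465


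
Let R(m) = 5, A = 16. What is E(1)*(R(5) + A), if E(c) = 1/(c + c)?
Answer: 21/2 ≈ 10.500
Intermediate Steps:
E(c) = 1/(2*c)
E(1)*(R(5) + A) = ((½)/1)*(5 + 16) = ((½)*1)*21 = (½)*21 = 21/2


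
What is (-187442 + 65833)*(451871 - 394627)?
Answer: -6961385596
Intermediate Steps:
(-187442 + 65833)*(451871 - 394627) = -121609*57244 = -6961385596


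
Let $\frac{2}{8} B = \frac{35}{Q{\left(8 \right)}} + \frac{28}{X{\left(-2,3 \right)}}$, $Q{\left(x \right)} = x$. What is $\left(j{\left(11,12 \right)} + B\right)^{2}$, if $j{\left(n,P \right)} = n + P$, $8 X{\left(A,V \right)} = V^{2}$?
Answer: $\frac{6355441}{324} \approx 19616.0$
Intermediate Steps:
$X{\left(A,V \right)} = \frac{V^{2}}{8}$
$j{\left(n,P \right)} = P + n$
$B = \frac{2107}{18}$ ($B = 4 \left(\frac{35}{8} + \frac{28}{\frac{1}{8} \cdot 3^{2}}\right) = 4 \left(35 \cdot \frac{1}{8} + \frac{28}{\frac{1}{8} \cdot 9}\right) = 4 \left(\frac{35}{8} + \frac{28}{\frac{9}{8}}\right) = 4 \left(\frac{35}{8} + 28 \cdot \frac{8}{9}\right) = 4 \left(\frac{35}{8} + \frac{224}{9}\right) = 4 \cdot \frac{2107}{72} = \frac{2107}{18} \approx 117.06$)
$\left(j{\left(11,12 \right)} + B\right)^{2} = \left(\left(12 + 11\right) + \frac{2107}{18}\right)^{2} = \left(23 + \frac{2107}{18}\right)^{2} = \left(\frac{2521}{18}\right)^{2} = \frac{6355441}{324}$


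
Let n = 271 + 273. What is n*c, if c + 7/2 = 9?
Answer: 2992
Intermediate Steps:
c = 11/2 (c = -7/2 + 9 = 11/2 ≈ 5.5000)
n = 544
n*c = 544*(11/2) = 2992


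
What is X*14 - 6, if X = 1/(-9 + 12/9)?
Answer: -180/23 ≈ -7.8261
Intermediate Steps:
X = -3/23 (X = 1/(-9 + 12*(1/9)) = 1/(-9 + 4/3) = 1/(-23/3) = -3/23 ≈ -0.13043)
X*14 - 6 = -3/23*14 - 6 = -42/23 - 6 = -180/23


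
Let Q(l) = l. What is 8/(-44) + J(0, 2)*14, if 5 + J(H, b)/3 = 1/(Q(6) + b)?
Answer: -9017/44 ≈ -204.93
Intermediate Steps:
J(H, b) = -15 + 3/(6 + b)
8/(-44) + J(0, 2)*14 = 8/(-44) + (3*(-29 - 5*2)/(6 + 2))*14 = 8*(-1/44) + (3*(-29 - 10)/8)*14 = -2/11 + (3*(⅛)*(-39))*14 = -2/11 - 117/8*14 = -2/11 - 819/4 = -9017/44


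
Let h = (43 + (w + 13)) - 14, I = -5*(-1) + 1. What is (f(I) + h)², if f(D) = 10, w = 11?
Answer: 3969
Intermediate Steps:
I = 6 (I = 5 + 1 = 6)
h = 53 (h = (43 + (11 + 13)) - 14 = (43 + 24) - 14 = 67 - 14 = 53)
(f(I) + h)² = (10 + 53)² = 63² = 3969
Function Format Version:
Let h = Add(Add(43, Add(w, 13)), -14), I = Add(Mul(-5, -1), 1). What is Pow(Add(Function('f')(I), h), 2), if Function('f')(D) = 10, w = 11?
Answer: 3969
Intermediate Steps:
I = 6 (I = Add(5, 1) = 6)
h = 53 (h = Add(Add(43, Add(11, 13)), -14) = Add(Add(43, 24), -14) = Add(67, -14) = 53)
Pow(Add(Function('f')(I), h), 2) = Pow(Add(10, 53), 2) = Pow(63, 2) = 3969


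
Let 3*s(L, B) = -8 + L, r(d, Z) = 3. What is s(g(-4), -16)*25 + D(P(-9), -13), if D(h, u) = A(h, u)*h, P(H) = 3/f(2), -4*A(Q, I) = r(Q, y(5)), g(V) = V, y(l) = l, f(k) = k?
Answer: -809/8 ≈ -101.13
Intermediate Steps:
A(Q, I) = -¾ (A(Q, I) = -¼*3 = -¾)
P(H) = 3/2
D(h, u) = -3*h/4
s(L, B) = -8/3 + L/3 (s(L, B) = (-8 + L)/3 = -8/3 + L/3)
s(g(-4), -16)*25 + D(P(-9), -13) = (-8/3 + (⅓)*(-4))*25 - ¾*3/2 = (-8/3 - 4/3)*25 - 9/8 = -4*25 - 9/8 = -100 - 9/8 = -809/8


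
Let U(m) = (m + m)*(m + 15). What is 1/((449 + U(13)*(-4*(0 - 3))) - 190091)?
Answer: -1/180906 ≈ -5.5277e-6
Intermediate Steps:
U(m) = 2*m*(15 + m) (U(m) = (2*m)*(15 + m) = 2*m*(15 + m))
1/((449 + U(13)*(-4*(0 - 3))) - 190091) = 1/((449 + (2*13*(15 + 13))*(-4*(0 - 3))) - 190091) = 1/((449 + (2*13*28)*(-4*(-3))) - 190091) = 1/((449 + 728*12) - 190091) = 1/((449 + 8736) - 190091) = 1/(9185 - 190091) = 1/(-180906) = -1/180906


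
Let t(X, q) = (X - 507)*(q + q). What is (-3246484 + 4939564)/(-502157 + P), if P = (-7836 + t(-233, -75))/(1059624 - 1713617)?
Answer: -221452493688/65681453213 ≈ -3.3716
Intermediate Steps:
t(X, q) = 2*q*(-507 + X) (t(X, q) = (-507 + X)*(2*q) = 2*q*(-507 + X))
P = -103164/653993 (P = (-7836 + 2*(-75)*(-507 - 233))/(1059624 - 1713617) = (-7836 + 2*(-75)*(-740))/(-653993) = (-7836 + 111000)*(-1/653993) = 103164*(-1/653993) = -103164/653993 ≈ -0.15774)
(-3246484 + 4939564)/(-502157 + P) = (-3246484 + 4939564)/(-502157 - 103164/653993) = 1693080/(-328407266065/653993) = 1693080*(-653993/328407266065) = -221452493688/65681453213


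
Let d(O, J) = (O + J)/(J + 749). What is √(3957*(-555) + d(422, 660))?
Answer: I*√4359943564397/1409 ≈ 1481.9*I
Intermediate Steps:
d(O, J) = (J + O)/(749 + J)
√(3957*(-555) + d(422, 660)) = √(3957*(-555) + (660 + 422)/(749 + 660)) = √(-2196135 + 1082/1409) = √(-3094353133/1409) = I*√4359943564397/1409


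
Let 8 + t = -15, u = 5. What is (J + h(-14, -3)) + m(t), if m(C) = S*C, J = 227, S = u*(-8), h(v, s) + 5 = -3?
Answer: 1139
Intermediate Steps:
h(v, s) = -8 (h(v, s) = -5 - 3 = -8)
t = -23 (t = -8 - 15 = -23)
S = -40 (S = 5*(-8) = -40)
m(C) = -40*C
(J + h(-14, -3)) + m(t) = (227 - 8) - 40*(-23) = 219 + 920 = 1139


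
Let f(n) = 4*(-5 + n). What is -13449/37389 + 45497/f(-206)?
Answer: -570812763/10518772 ≈ -54.266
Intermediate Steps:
f(n) = -20 + 4*n
-13449/37389 + 45497/f(-206) = -13449/37389 + 45497/(-20 + 4*(-206)) = -13449*1/37389 + 45497/(-20 - 824) = -4483/12463 + 45497/(-844) = -4483/12463 + 45497*(-1/844) = -4483/12463 - 45497/844 = -570812763/10518772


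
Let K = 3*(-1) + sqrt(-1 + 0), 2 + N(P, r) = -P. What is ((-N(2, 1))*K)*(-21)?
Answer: 252 - 84*I ≈ 252.0 - 84.0*I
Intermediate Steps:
N(P, r) = -2 - P
K = -3 + I (K = -3 + sqrt(-1) = -3 + I ≈ -3.0 + 1.0*I)
((-N(2, 1))*K)*(-21) = ((-(-2 - 1*2))*(-3 + I))*(-21) = ((-(-2 - 2))*(-3 + I))*(-21) = ((-1*(-4))*(-3 + I))*(-21) = (4*(-3 + I))*(-21) = (-12 + 4*I)*(-21) = 252 - 84*I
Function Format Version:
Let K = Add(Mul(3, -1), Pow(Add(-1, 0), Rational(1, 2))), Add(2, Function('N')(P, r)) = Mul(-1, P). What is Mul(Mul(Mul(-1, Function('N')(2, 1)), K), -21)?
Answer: Add(252, Mul(-84, I)) ≈ Add(252.00, Mul(-84.000, I))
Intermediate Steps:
Function('N')(P, r) = Add(-2, Mul(-1, P))
K = Add(-3, I) (K = Add(-3, Pow(-1, Rational(1, 2))) = Add(-3, I) ≈ Add(-3.0000, Mul(1.0000, I)))
Mul(Mul(Mul(-1, Function('N')(2, 1)), K), -21) = Mul(Mul(Mul(-1, Add(-2, Mul(-1, 2))), Add(-3, I)), -21) = Mul(Mul(Mul(-1, Add(-2, -2)), Add(-3, I)), -21) = Mul(Mul(Mul(-1, -4), Add(-3, I)), -21) = Mul(Mul(4, Add(-3, I)), -21) = Mul(Add(-12, Mul(4, I)), -21) = Add(252, Mul(-84, I))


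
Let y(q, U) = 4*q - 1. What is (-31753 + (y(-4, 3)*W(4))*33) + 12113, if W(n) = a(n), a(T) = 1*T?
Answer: -21884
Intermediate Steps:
y(q, U) = -1 + 4*q
a(T) = T
W(n) = n
(-31753 + (y(-4, 3)*W(4))*33) + 12113 = (-31753 + ((-1 + 4*(-4))*4)*33) + 12113 = (-31753 + ((-1 - 16)*4)*33) + 12113 = (-31753 - 17*4*33) + 12113 = (-31753 - 68*33) + 12113 = (-31753 - 2244) + 12113 = -33997 + 12113 = -21884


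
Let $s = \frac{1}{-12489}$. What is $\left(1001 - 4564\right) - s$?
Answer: $- \frac{44498306}{12489} \approx -3563.0$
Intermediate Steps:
$s = - \frac{1}{12489} \approx -8.007 \cdot 10^{-5}$
$\left(1001 - 4564\right) - s = \left(1001 - 4564\right) - - \frac{1}{12489} = \left(1001 - 4564\right) + \frac{1}{12489} = -3563 + \frac{1}{12489} = - \frac{44498306}{12489}$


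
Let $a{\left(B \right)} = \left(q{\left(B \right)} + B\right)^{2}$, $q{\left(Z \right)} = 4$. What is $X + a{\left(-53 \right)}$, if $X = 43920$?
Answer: $46321$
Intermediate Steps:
$a{\left(B \right)} = \left(4 + B\right)^{2}$
$X + a{\left(-53 \right)} = 43920 + \left(4 - 53\right)^{2} = 43920 + \left(-49\right)^{2} = 43920 + 2401 = 46321$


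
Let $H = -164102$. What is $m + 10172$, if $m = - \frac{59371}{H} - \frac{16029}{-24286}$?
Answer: $\frac{10135842389162}{996345293} \approx 10173.0$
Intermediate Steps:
$m = \frac{1018068766}{996345293}$ ($m = - \frac{59371}{-164102} - \frac{16029}{-24286} = \left(-59371\right) \left(- \frac{1}{164102}\right) - - \frac{16029}{24286} = \frac{59371}{164102} + \frac{16029}{24286} = \frac{1018068766}{996345293} \approx 1.0218$)
$m + 10172 = \frac{1018068766}{996345293} + 10172 = \frac{10135842389162}{996345293}$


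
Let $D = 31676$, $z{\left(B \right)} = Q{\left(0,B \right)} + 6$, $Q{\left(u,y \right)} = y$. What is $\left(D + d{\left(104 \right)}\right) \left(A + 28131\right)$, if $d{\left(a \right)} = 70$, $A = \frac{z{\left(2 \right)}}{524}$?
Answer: $\frac{116989184598}{131} \approx 8.9305 \cdot 10^{8}$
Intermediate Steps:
$z{\left(B \right)} = 6 + B$ ($z{\left(B \right)} = B + 6 = 6 + B$)
$A = \frac{2}{131}$ ($A = \frac{6 + 2}{524} = \frac{1}{524} \cdot 8 = \frac{2}{131} \approx 0.015267$)
$\left(D + d{\left(104 \right)}\right) \left(A + 28131\right) = \left(31676 + 70\right) \left(\frac{2}{131} + 28131\right) = 31746 \cdot \frac{3685163}{131} = \frac{116989184598}{131}$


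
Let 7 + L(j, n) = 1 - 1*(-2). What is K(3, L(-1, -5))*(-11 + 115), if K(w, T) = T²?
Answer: 1664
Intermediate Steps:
L(j, n) = -4 (L(j, n) = -7 + (1 - 1*(-2)) = -7 + (1 + 2) = -7 + 3 = -4)
K(3, L(-1, -5))*(-11 + 115) = (-4)²*(-11 + 115) = 16*104 = 1664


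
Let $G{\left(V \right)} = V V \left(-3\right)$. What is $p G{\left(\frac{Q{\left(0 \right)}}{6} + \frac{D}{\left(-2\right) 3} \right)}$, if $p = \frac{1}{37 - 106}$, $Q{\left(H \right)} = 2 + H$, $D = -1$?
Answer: $\frac{1}{92} \approx 0.01087$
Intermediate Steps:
$G{\left(V \right)} = - 3 V^{2}$ ($G{\left(V \right)} = V^{2} \left(-3\right) = - 3 V^{2}$)
$p = - \frac{1}{69}$ ($p = \frac{1}{-69} = - \frac{1}{69} \approx -0.014493$)
$p G{\left(\frac{Q{\left(0 \right)}}{6} + \frac{D}{\left(-2\right) 3} \right)} = - \frac{\left(-3\right) \left(\frac{2 + 0}{6} - \frac{1}{\left(-2\right) 3}\right)^{2}}{69} = - \frac{\left(-3\right) \left(2 \cdot \frac{1}{6} - \frac{1}{-6}\right)^{2}}{69} = - \frac{\left(-3\right) \left(\frac{1}{3} - - \frac{1}{6}\right)^{2}}{69} = - \frac{\left(-3\right) \left(\frac{1}{3} + \frac{1}{6}\right)^{2}}{69} = - \frac{\left(-3\right) \left(\frac{1}{2}\right)^{2}}{69} = - \frac{\left(-3\right) \frac{1}{4}}{69} = \left(- \frac{1}{69}\right) \left(- \frac{3}{4}\right) = \frac{1}{92}$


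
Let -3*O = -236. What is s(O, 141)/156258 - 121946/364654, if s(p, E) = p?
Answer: -14269763965/42735078549 ≈ -0.33391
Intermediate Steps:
O = 236/3 (O = -⅓*(-236) = 236/3 ≈ 78.667)
s(O, 141)/156258 - 121946/364654 = (236/3)/156258 - 121946/364654 = (236/3)*(1/156258) - 121946*1/364654 = 118/234387 - 60973/182327 = -14269763965/42735078549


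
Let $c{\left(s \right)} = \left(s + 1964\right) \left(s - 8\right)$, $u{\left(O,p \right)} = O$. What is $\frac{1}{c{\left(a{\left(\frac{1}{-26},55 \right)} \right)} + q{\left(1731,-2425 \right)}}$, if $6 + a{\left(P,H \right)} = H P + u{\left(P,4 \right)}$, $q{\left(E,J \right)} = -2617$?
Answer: $- \frac{169}{5781733} \approx -2.923 \cdot 10^{-5}$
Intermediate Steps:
$a{\left(P,H \right)} = -6 + P + H P$ ($a{\left(P,H \right)} = -6 + \left(H P + P\right) = -6 + \left(P + H P\right) = -6 + P + H P$)
$c{\left(s \right)} = \left(-8 + s\right) \left(1964 + s\right)$ ($c{\left(s \right)} = \left(1964 + s\right) \left(-8 + s\right) = \left(-8 + s\right) \left(1964 + s\right)$)
$\frac{1}{c{\left(a{\left(\frac{1}{-26},55 \right)} \right)} + q{\left(1731,-2425 \right)}} = \frac{1}{\left(-15712 + \left(-6 + \frac{1}{-26} + \frac{55}{-26}\right)^{2} + 1956 \left(-6 + \frac{1}{-26} + \frac{55}{-26}\right)\right) - 2617} = \frac{1}{\left(-15712 + \left(-6 - \frac{1}{26} + 55 \left(- \frac{1}{26}\right)\right)^{2} + 1956 \left(-6 - \frac{1}{26} + 55 \left(- \frac{1}{26}\right)\right)\right) - 2617} = \frac{1}{\left(-15712 + \left(-6 - \frac{1}{26} - \frac{55}{26}\right)^{2} + 1956 \left(-6 - \frac{1}{26} - \frac{55}{26}\right)\right) - 2617} = \frac{1}{\left(-15712 + \left(- \frac{106}{13}\right)^{2} + 1956 \left(- \frac{106}{13}\right)\right) - 2617} = \frac{1}{\left(-15712 + \frac{11236}{169} - \frac{207336}{13}\right) - 2617} = \frac{1}{- \frac{5339460}{169} - 2617} = \frac{1}{- \frac{5781733}{169}} = - \frac{169}{5781733}$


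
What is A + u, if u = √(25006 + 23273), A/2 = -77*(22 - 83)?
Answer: 9394 + 11*√399 ≈ 9613.7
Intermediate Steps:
A = 9394 (A = 2*(-77*(22 - 83)) = 2*(-77*(-61)) = 2*4697 = 9394)
u = 11*√399 (u = √48279 = 11*√399 ≈ 219.72)
A + u = 9394 + 11*√399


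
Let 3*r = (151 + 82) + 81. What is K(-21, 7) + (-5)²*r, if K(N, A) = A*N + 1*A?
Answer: 7430/3 ≈ 2476.7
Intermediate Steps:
K(N, A) = A + A*N (K(N, A) = A*N + A = A + A*N)
r = 314/3 (r = ((151 + 82) + 81)/3 = (233 + 81)/3 = (⅓)*314 = 314/3 ≈ 104.67)
K(-21, 7) + (-5)²*r = 7*(1 - 21) + (-5)²*(314/3) = 7*(-20) + 25*(314/3) = -140 + 7850/3 = 7430/3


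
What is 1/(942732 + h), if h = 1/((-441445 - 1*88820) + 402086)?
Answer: 128179/120838445027 ≈ 1.0607e-6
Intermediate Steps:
h = -1/128179 (h = 1/((-441445 - 88820) + 402086) = 1/(-530265 + 402086) = 1/(-128179) = -1/128179 ≈ -7.8016e-6)
1/(942732 + h) = 1/(942732 - 1/128179) = 1/(120838445027/128179) = 128179/120838445027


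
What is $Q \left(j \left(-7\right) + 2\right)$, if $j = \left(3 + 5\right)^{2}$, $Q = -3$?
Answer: $1338$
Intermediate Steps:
$j = 64$ ($j = 8^{2} = 64$)
$Q \left(j \left(-7\right) + 2\right) = - 3 \left(64 \left(-7\right) + 2\right) = - 3 \left(-448 + 2\right) = \left(-3\right) \left(-446\right) = 1338$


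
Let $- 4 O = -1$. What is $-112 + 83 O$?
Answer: $- \frac{365}{4} \approx -91.25$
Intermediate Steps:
$O = \frac{1}{4}$ ($O = \left(- \frac{1}{4}\right) \left(-1\right) = \frac{1}{4} \approx 0.25$)
$-112 + 83 O = -112 + 83 \cdot \frac{1}{4} = -112 + \frac{83}{4} = - \frac{365}{4}$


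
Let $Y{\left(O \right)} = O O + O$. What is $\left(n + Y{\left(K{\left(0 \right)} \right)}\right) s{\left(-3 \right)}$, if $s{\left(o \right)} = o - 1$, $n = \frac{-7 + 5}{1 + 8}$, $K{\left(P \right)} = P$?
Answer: $\frac{8}{9} \approx 0.88889$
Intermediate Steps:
$Y{\left(O \right)} = O + O^{2}$ ($Y{\left(O \right)} = O^{2} + O = O + O^{2}$)
$n = - \frac{2}{9} \approx -0.22222$
$s{\left(o \right)} = -1 + o$ ($s{\left(o \right)} = o - 1 = -1 + o$)
$\left(n + Y{\left(K{\left(0 \right)} \right)}\right) s{\left(-3 \right)} = \left(- \frac{2}{9} + 0 \left(1 + 0\right)\right) \left(-1 - 3\right) = \left(- \frac{2}{9} + 0 \cdot 1\right) \left(-4\right) = \left(- \frac{2}{9} + 0\right) \left(-4\right) = \left(- \frac{2}{9}\right) \left(-4\right) = \frac{8}{9}$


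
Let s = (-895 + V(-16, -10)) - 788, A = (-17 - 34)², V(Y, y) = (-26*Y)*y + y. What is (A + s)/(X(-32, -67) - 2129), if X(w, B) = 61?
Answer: 813/517 ≈ 1.5725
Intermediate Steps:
V(Y, y) = y - 26*Y*y (V(Y, y) = -26*Y*y + y = y - 26*Y*y)
A = 2601 (A = (-51)² = 2601)
s = -5853 (s = (-895 - 10*(1 - 26*(-16))) - 788 = (-895 - 10*(1 + 416)) - 788 = (-895 - 10*417) - 788 = (-895 - 4170) - 788 = -5065 - 788 = -5853)
(A + s)/(X(-32, -67) - 2129) = (2601 - 5853)/(61 - 2129) = -3252/(-2068) = -3252*(-1/2068) = 813/517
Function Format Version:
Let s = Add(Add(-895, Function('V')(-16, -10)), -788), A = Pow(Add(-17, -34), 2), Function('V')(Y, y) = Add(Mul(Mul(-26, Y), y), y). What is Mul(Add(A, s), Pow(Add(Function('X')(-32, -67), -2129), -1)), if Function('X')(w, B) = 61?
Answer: Rational(813, 517) ≈ 1.5725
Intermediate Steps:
Function('V')(Y, y) = Add(y, Mul(-26, Y, y)) (Function('V')(Y, y) = Add(Mul(-26, Y, y), y) = Add(y, Mul(-26, Y, y)))
A = 2601 (A = Pow(-51, 2) = 2601)
s = -5853 (s = Add(Add(-895, Mul(-10, Add(1, Mul(-26, -16)))), -788) = Add(Add(-895, Mul(-10, Add(1, 416))), -788) = Add(Add(-895, Mul(-10, 417)), -788) = Add(Add(-895, -4170), -788) = Add(-5065, -788) = -5853)
Mul(Add(A, s), Pow(Add(Function('X')(-32, -67), -2129), -1)) = Mul(Add(2601, -5853), Pow(Add(61, -2129), -1)) = Mul(-3252, Pow(-2068, -1)) = Mul(-3252, Rational(-1, 2068)) = Rational(813, 517)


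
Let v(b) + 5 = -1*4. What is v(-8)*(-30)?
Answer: 270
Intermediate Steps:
v(b) = -9 (v(b) = -5 - 1*4 = -5 - 4 = -9)
v(-8)*(-30) = -9*(-30) = 270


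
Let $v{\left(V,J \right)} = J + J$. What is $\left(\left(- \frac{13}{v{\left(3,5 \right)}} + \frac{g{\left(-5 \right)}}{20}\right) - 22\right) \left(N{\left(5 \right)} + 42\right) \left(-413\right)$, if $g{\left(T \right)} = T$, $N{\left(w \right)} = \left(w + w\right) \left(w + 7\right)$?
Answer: $\frac{15756363}{10} \approx 1.5756 \cdot 10^{6}$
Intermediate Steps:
$N{\left(w \right)} = 2 w \left(7 + w\right)$
$v{\left(V,J \right)} = 2 J$
$\left(\left(- \frac{13}{v{\left(3,5 \right)}} + \frac{g{\left(-5 \right)}}{20}\right) - 22\right) \left(N{\left(5 \right)} + 42\right) \left(-413\right) = \left(\left(- \frac{13}{2 \cdot 5} - \frac{5}{20}\right) - 22\right) \left(2 \cdot 5 \left(7 + 5\right) + 42\right) \left(-413\right) = \left(\left(- \frac{13}{10} - \frac{1}{4}\right) - 22\right) \left(2 \cdot 5 \cdot 12 + 42\right) \left(-413\right) = \left(\left(\left(-13\right) \frac{1}{10} - \frac{1}{4}\right) - 22\right) \left(120 + 42\right) \left(-413\right) = \left(\left(- \frac{13}{10} - \frac{1}{4}\right) - 22\right) 162 \left(-413\right) = \left(- \frac{31}{20} - 22\right) 162 \left(-413\right) = \left(- \frac{471}{20}\right) 162 \left(-413\right) = \left(- \frac{38151}{10}\right) \left(-413\right) = \frac{15756363}{10}$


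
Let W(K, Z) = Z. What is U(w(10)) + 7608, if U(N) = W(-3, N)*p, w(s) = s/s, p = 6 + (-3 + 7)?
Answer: 7618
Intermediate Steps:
p = 10 (p = 6 + 4 = 10)
w(s) = 1
U(N) = 10*N (U(N) = N*10 = 10*N)
U(w(10)) + 7608 = 10*1 + 7608 = 10 + 7608 = 7618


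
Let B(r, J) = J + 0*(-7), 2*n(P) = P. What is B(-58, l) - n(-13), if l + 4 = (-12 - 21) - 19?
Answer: -99/2 ≈ -49.500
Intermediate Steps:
n(P) = P/2
l = -56 (l = -4 + ((-12 - 21) - 19) = -4 + (-33 - 19) = -4 - 52 = -56)
B(r, J) = J (B(r, J) = J + 0 = J)
B(-58, l) - n(-13) = -56 - (-13)/2 = -56 - 1*(-13/2) = -56 + 13/2 = -99/2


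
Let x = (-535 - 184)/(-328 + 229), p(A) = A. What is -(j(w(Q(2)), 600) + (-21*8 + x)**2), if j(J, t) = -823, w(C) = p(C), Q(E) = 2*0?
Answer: -245157346/9801 ≈ -25014.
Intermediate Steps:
Q(E) = 0
w(C) = C
x = 719/99 (x = -719/(-99) = -719*(-1/99) = 719/99 ≈ 7.2626)
-(j(w(Q(2)), 600) + (-21*8 + x)**2) = -(-823 + (-21*8 + 719/99)**2) = -(-823 + (-168 + 719/99)**2) = -(-823 + (-15913/99)**2) = -(-823 + 253223569/9801) = -1*245157346/9801 = -245157346/9801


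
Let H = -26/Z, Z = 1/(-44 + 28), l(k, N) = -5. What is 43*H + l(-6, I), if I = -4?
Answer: 17883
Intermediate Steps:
Z = -1/16 (Z = 1/(-16) = -1/16 ≈ -0.062500)
H = 416 (H = -26/(-1/16) = -26*(-16) = 416)
43*H + l(-6, I) = 43*416 - 5 = 17888 - 5 = 17883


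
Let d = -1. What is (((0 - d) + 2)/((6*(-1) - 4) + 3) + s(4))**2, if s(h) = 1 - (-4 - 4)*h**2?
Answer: 810000/49 ≈ 16531.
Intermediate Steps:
s(h) = 1 + 8*h**2 (s(h) = 1 - (-8)*h**2 = 1 + 8*h**2)
(((0 - d) + 2)/((6*(-1) - 4) + 3) + s(4))**2 = (((0 - 1*(-1)) + 2)/((6*(-1) - 4) + 3) + (1 + 8*4**2))**2 = (((0 + 1) + 2)/((-6 - 4) + 3) + (1 + 8*16))**2 = ((1 + 2)/(-10 + 3) + (1 + 128))**2 = (3/(-7) + 129)**2 = (3*(-1/7) + 129)**2 = (-3/7 + 129)**2 = (900/7)**2 = 810000/49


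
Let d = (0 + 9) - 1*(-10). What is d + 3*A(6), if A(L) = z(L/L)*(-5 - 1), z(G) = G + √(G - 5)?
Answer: 1 - 36*I ≈ 1.0 - 36.0*I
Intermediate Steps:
z(G) = G + √(-5 + G)
d = 19 (d = 9 + 10 = 19)
A(L) = -6 - 12*I (A(L) = (L/L + √(-5 + L/L))*(-5 - 1) = (1 + √(-5 + 1))*(-6) = (1 + √(-4))*(-6) = (1 + 2*I)*(-6) = -6 - 12*I)
d + 3*A(6) = 19 + 3*(-6 - 12*I) = 19 + (-18 - 36*I) = 1 - 36*I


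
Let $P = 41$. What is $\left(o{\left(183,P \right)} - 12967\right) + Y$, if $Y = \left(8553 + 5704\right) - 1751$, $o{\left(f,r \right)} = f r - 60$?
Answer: $6982$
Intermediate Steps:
$o{\left(f,r \right)} = -60 + f r$
$Y = 12506$ ($Y = 14257 - 1751 = 12506$)
$\left(o{\left(183,P \right)} - 12967\right) + Y = \left(\left(-60 + 183 \cdot 41\right) - 12967\right) + 12506 = \left(\left(-60 + 7503\right) - 12967\right) + 12506 = \left(7443 - 12967\right) + 12506 = -5524 + 12506 = 6982$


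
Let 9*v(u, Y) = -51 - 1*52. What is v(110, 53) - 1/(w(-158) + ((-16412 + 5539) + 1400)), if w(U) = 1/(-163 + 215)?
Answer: -50736817/4433355 ≈ -11.444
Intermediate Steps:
v(u, Y) = -103/9 (v(u, Y) = (-51 - 1*52)/9 = (-51 - 52)/9 = (⅑)*(-103) = -103/9)
w(U) = 1/52
v(110, 53) - 1/(w(-158) + ((-16412 + 5539) + 1400)) = -103/9 - 1/(1/52 + ((-16412 + 5539) + 1400)) = -103/9 - 1/(1/52 + (-10873 + 1400)) = -103/9 - 1/(1/52 - 9473) = -103/9 - 1/(-492595/52) = -103/9 - 1*(-52/492595) = -103/9 + 52/492595 = -50736817/4433355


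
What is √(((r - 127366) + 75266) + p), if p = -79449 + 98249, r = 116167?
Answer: √82867 ≈ 287.87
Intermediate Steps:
p = 18800
√(((r - 127366) + 75266) + p) = √(((116167 - 127366) + 75266) + 18800) = √((-11199 + 75266) + 18800) = √(64067 + 18800) = √82867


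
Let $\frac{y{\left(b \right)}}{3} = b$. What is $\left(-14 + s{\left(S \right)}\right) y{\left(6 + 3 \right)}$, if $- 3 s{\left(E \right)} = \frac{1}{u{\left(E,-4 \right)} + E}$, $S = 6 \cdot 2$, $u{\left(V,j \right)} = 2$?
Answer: $- \frac{5301}{14} \approx -378.64$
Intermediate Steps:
$y{\left(b \right)} = 3 b$
$S = 12$
$s{\left(E \right)} = - \frac{1}{3 \left(2 + E\right)}$
$\left(-14 + s{\left(S \right)}\right) y{\left(6 + 3 \right)} = \left(-14 - \frac{1}{6 + 3 \cdot 12}\right) 3 \left(6 + 3\right) = \left(-14 - \frac{1}{6 + 36}\right) 3 \cdot 9 = \left(-14 - \frac{1}{42}\right) 27 = \left(- \frac{589}{42}\right) 27 = - \frac{5301}{14}$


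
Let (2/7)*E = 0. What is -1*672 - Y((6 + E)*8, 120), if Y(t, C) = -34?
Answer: -638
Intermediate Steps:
E = 0 (E = (7/2)*0 = 0)
-1*672 - Y((6 + E)*8, 120) = -1*672 - 1*(-34) = -672 + 34 = -638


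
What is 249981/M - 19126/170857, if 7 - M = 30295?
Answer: -14430097335/1724972272 ≈ -8.3654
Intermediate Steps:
M = -30288 (M = 7 - 1*30295 = 7 - 30295 = -30288)
249981/M - 19126/170857 = 249981/(-30288) - 19126/170857 = 249981*(-1/30288) - 19126*1/170857 = -83327/10096 - 19126/170857 = -14430097335/1724972272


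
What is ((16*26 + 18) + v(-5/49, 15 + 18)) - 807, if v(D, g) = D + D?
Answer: -18287/49 ≈ -373.20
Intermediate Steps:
v(D, g) = 2*D
((16*26 + 18) + v(-5/49, 15 + 18)) - 807 = ((16*26 + 18) + 2*(-5/49)) - 807 = ((416 + 18) + 2*(-5*1/49)) - 807 = (434 + 2*(-5/49)) - 807 = (434 - 10/49) - 807 = 21256/49 - 807 = -18287/49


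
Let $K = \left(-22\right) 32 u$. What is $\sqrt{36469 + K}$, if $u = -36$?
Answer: $\sqrt{61813} \approx 248.62$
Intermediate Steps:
$K = 25344$ ($K = \left(-22\right) 32 \left(-36\right) = \left(-704\right) \left(-36\right) = 25344$)
$\sqrt{36469 + K} = \sqrt{36469 + 25344} = \sqrt{61813}$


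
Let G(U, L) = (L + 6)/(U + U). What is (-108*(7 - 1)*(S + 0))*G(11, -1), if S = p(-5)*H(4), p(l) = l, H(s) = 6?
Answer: 48600/11 ≈ 4418.2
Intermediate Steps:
G(U, L) = (6 + L)/(2*U) (G(U, L) = (6 + L)/((2*U)) = (6 + L)*(1/(2*U)) = (6 + L)/(2*U))
S = -30 (S = -5*6 = -30)
(-108*(7 - 1)*(S + 0))*G(11, -1) = (-108*(7 - 1)*(-30 + 0))*((1/2)*(6 - 1)/11) = (-648*(-30))*((1/2)*(1/11)*5) = -108*(-180)*(5/22) = 19440*(5/22) = 48600/11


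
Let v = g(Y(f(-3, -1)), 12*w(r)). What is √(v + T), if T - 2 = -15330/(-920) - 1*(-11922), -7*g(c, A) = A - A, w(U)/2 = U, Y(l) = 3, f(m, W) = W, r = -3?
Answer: √25266443/46 ≈ 109.27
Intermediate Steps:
w(U) = 2*U
g(c, A) = 0 (g(c, A) = -(A - A)/7 = -⅐*0 = 0)
v = 0
T = 1098541/92 (T = 2 + (-15330/(-920) - 1*(-11922)) = 2 + (-15330*(-1/920) + 11922) = 2 + (1533/92 + 11922) = 2 + 1098357/92 = 1098541/92 ≈ 11941.)
√(v + T) = √(0 + 1098541/92) = √(1098541/92) = √25266443/46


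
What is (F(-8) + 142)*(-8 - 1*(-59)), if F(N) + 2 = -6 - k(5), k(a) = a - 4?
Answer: 6783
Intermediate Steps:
k(a) = -4 + a
F(N) = -9 (F(N) = -2 + (-6 - (-4 + 5)) = -2 + (-6 - 1*1) = -2 + (-6 - 1) = -2 - 7 = -9)
(F(-8) + 142)*(-8 - 1*(-59)) = (-9 + 142)*(-8 - 1*(-59)) = 133*(-8 + 59) = 133*51 = 6783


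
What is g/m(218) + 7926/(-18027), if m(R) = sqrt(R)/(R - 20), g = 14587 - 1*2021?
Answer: -2642/6009 + 1244034*sqrt(218)/109 ≈ 1.6851e+5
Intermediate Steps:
g = 12566 (g = 14587 - 2021 = 12566)
m(R) = sqrt(R)/(-20 + R)
g/m(218) + 7926/(-18027) = 12566/((sqrt(218)/(-20 + 218))) + 7926/(-18027) = 12566/((sqrt(218)/198)) + 7926*(-1/18027) = 12566/((sqrt(218)*(1/198))) - 2642/6009 = 12566/((sqrt(218)/198)) - 2642/6009 = 12566*(99*sqrt(218)/109) - 2642/6009 = 1244034*sqrt(218)/109 - 2642/6009 = -2642/6009 + 1244034*sqrt(218)/109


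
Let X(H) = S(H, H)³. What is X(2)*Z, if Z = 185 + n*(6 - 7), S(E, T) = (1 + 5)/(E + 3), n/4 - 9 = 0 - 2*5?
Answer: 40824/125 ≈ 326.59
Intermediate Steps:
n = -4 (n = 36 + 4*(0 - 2*5) = 36 + 4*(0 - 10) = 36 + 4*(-10) = 36 - 40 = -4)
S(E, T) = 6/(3 + E)
X(H) = 216/(3 + H)³ (X(H) = (6/(3 + H))³ = 216/(3 + H)³)
Z = 189 (Z = 185 - 4*(6 - 7) = 185 - 4*(-1) = 185 + 4 = 189)
X(2)*Z = (216/(3 + 2)³)*189 = (216/5³)*189 = (216*(1/125))*189 = (216/125)*189 = 40824/125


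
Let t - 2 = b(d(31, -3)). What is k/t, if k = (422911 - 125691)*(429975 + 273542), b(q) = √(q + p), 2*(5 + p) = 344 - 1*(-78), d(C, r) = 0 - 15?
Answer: -38018058680/17 + 19009029340*√191/17 ≈ 1.3217e+10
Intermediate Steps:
d(C, r) = -15
p = 206 (p = -5 + (344 - 1*(-78))/2 = -5 + (344 + 78)/2 = -5 + (½)*422 = -5 + 211 = 206)
b(q) = √(206 + q) (b(q) = √(q + 206) = √(206 + q))
t = 2 + √191 (t = 2 + √(206 - 15) = 2 + √191 ≈ 15.820)
k = 209099322740 (k = 297220*703517 = 209099322740)
k/t = 209099322740/(2 + √191)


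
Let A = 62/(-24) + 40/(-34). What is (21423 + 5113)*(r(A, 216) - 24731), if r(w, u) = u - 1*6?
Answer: -650689256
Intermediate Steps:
A = -767/204 (A = 62*(-1/24) + 40*(-1/34) = -31/12 - 20/17 = -767/204 ≈ -3.7598)
r(w, u) = -6 + u (r(w, u) = u - 6 = -6 + u)
(21423 + 5113)*(r(A, 216) - 24731) = (21423 + 5113)*((-6 + 216) - 24731) = 26536*(210 - 24731) = 26536*(-24521) = -650689256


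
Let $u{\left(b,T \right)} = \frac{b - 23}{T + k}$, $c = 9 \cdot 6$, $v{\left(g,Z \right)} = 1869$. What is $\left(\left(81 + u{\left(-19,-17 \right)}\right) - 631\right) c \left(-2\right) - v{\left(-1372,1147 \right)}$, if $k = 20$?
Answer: $59043$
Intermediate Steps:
$c = 54$
$u{\left(b,T \right)} = \frac{-23 + b}{20 + T}$ ($u{\left(b,T \right)} = \frac{b - 23}{T + 20} = \frac{-23 + b}{20 + T}$)
$\left(\left(81 + u{\left(-19,-17 \right)}\right) - 631\right) c \left(-2\right) - v{\left(-1372,1147 \right)} = \left(\left(81 + \frac{-23 - 19}{20 - 17}\right) - 631\right) 54 \left(-2\right) - 1869 = \left(\left(81 + \frac{1}{3} \left(-42\right)\right) - 631\right) \left(-108\right) - 1869 = \left(\left(81 - 14\right) - 631\right) \left(-108\right) - 1869 = \left(67 - 631\right) \left(-108\right) - 1869 = \left(-564\right) \left(-108\right) - 1869 = 60912 - 1869 = 59043$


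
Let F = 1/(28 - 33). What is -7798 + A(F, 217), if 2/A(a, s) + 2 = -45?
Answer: -366508/47 ≈ -7798.0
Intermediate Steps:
F = -1/5 (F = 1/(-5) = -1/5 ≈ -0.20000)
A(a, s) = -2/47 (A(a, s) = 2/(-2 - 45) = 2/(-47) = 2*(-1/47) = -2/47)
-7798 + A(F, 217) = -7798 - 2/47 = -366508/47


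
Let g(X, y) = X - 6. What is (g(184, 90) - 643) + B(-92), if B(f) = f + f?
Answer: -649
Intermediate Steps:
g(X, y) = -6 + X
B(f) = 2*f
(g(184, 90) - 643) + B(-92) = ((-6 + 184) - 643) + 2*(-92) = (178 - 643) - 184 = -465 - 184 = -649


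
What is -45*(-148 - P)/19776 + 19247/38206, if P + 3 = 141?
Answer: 72694991/62963488 ≈ 1.1546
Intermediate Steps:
P = 138 (P = -3 + 141 = 138)
-45*(-148 - P)/19776 + 19247/38206 = -45*(-148 - 1*138)/19776 + 19247/38206 = -45*(-148 - 138)*(1/19776) + 19247*(1/38206) = -45*(-286)*(1/19776) + 19247/38206 = 12870*(1/19776) + 19247/38206 = 2145/3296 + 19247/38206 = 72694991/62963488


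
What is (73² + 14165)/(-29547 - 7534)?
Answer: -19494/37081 ≈ -0.52571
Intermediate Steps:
(73² + 14165)/(-29547 - 7534) = (5329 + 14165)/(-37081) = 19494*(-1/37081) = -19494/37081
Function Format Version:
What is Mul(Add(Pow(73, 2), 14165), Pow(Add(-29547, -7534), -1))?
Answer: Rational(-19494, 37081) ≈ -0.52571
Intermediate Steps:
Mul(Add(Pow(73, 2), 14165), Pow(Add(-29547, -7534), -1)) = Mul(Add(5329, 14165), Pow(-37081, -1)) = Mul(19494, Rational(-1, 37081)) = Rational(-19494, 37081)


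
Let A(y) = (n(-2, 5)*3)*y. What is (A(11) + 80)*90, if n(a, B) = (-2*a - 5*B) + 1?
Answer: -52200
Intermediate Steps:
n(a, B) = 1 - 5*B - 2*a (n(a, B) = (-5*B - 2*a) + 1 = 1 - 5*B - 2*a)
A(y) = -60*y (A(y) = ((1 - 5*5 - 2*(-2))*3)*y = ((1 - 25 + 4)*3)*y = (-20*3)*y = -60*y)
(A(11) + 80)*90 = (-60*11 + 80)*90 = (-660 + 80)*90 = -580*90 = -52200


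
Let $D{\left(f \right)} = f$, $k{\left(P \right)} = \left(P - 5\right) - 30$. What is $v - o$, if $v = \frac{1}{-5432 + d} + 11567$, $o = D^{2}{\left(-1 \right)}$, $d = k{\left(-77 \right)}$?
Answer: $\frac{64121903}{5544} \approx 11566.0$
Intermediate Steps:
$k{\left(P \right)} = -35 + P$ ($k{\left(P \right)} = \left(-5 + P\right) - 30 = -35 + P$)
$d = -112$ ($d = -35 - 77 = -112$)
$o = 1$ ($o = \left(-1\right)^{2} = 1$)
$v = \frac{64127447}{5544}$ ($v = \frac{1}{-5432 - 112} + 11567 = \frac{1}{-5544} + 11567 = - \frac{1}{5544} + 11567 = \frac{64127447}{5544} \approx 11567.0$)
$v - o = \frac{64127447}{5544} - 1 = \frac{64121903}{5544}$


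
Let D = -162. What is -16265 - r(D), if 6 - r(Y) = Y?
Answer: -16433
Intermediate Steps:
r(Y) = 6 - Y
-16265 - r(D) = -16265 - (6 - 1*(-162)) = -16265 - (6 + 162) = -16265 - 1*168 = -16265 - 168 = -16433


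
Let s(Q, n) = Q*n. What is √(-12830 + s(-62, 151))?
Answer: 4*I*√1387 ≈ 148.97*I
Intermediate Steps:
√(-12830 + s(-62, 151)) = √(-12830 - 62*151) = √(-12830 - 9362) = √(-22192) = 4*I*√1387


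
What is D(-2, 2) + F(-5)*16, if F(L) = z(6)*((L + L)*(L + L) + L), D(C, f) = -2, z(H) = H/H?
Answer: 1518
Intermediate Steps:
z(H) = 1
F(L) = L + 4*L**2 (F(L) = 1*((L + L)*(L + L) + L) = 1*((2*L)*(2*L) + L) = 1*(4*L**2 + L) = 1*(L + 4*L**2) = L + 4*L**2)
D(-2, 2) + F(-5)*16 = -2 - 5*(1 + 4*(-5))*16 = -2 - 5*(1 - 20)*16 = -2 - 5*(-19)*16 = -2 + 95*16 = -2 + 1520 = 1518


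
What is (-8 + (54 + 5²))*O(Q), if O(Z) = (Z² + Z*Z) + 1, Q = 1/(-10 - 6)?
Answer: 9159/128 ≈ 71.555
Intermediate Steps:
Q = -1/16 (Q = 1/(-16) = -1/16 ≈ -0.062500)
O(Z) = 1 + 2*Z² (O(Z) = (Z² + Z²) + 1 = 2*Z² + 1 = 1 + 2*Z²)
(-8 + (54 + 5²))*O(Q) = (-8 + (54 + 5²))*(1 + 2*(-1/16)²) = (-8 + (54 + 25))*(1 + 2*(1/256)) = (-8 + 79)*(1 + 1/128) = 71*(129/128) = 9159/128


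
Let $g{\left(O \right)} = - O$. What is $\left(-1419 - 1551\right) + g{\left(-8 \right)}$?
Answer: $-2962$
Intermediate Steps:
$\left(-1419 - 1551\right) + g{\left(-8 \right)} = \left(-1419 - 1551\right) - -8 = -2970 + 8 = -2962$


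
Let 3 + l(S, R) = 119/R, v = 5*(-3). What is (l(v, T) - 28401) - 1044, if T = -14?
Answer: -58913/2 ≈ -29457.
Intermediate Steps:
v = -15
l(S, R) = -3 + 119/R
(l(v, T) - 28401) - 1044 = ((-3 + 119/(-14)) - 28401) - 1044 = ((-3 + 119*(-1/14)) - 28401) - 1044 = ((-3 - 17/2) - 28401) - 1044 = (-23/2 - 28401) - 1044 = -56825/2 - 1044 = -58913/2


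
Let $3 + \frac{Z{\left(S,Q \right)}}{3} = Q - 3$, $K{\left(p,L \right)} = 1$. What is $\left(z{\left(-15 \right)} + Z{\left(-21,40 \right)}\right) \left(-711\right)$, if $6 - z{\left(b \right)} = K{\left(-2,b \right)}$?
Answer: $-76077$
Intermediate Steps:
$z{\left(b \right)} = 5$ ($z{\left(b \right)} = 6 - 1 = 5$)
$Z{\left(S,Q \right)} = -18 + 3 Q$ ($Z{\left(S,Q \right)} = -9 + 3 \left(Q - 3\right) = -9 + 3 \left(-3 + Q\right) = -9 + \left(-9 + 3 Q\right) = -18 + 3 Q$)
$\left(z{\left(-15 \right)} + Z{\left(-21,40 \right)}\right) \left(-711\right) = \left(5 + \left(-18 + 3 \cdot 40\right)\right) \left(-711\right) = \left(5 + \left(-18 + 120\right)\right) \left(-711\right) = \left(5 + 102\right) \left(-711\right) = 107 \left(-711\right) = -76077$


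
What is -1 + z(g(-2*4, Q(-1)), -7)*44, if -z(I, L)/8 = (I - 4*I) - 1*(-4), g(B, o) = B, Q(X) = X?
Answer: -9857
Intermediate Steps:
z(I, L) = -32 + 24*I (z(I, L) = -8*((I - 4*I) - 1*(-4)) = -8*(-3*I + 4) = -8*(4 - 3*I) = -32 + 24*I)
-1 + z(g(-2*4, Q(-1)), -7)*44 = -1 + (-32 + 24*(-2*4))*44 = -1 + (-32 + 24*(-8))*44 = -1 + (-32 - 192)*44 = -1 - 224*44 = -1 - 9856 = -9857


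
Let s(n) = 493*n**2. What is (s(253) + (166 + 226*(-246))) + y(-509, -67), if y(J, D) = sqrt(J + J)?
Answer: 31501007 + I*sqrt(1018) ≈ 3.1501e+7 + 31.906*I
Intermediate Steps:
y(J, D) = sqrt(2)*sqrt(J) (y(J, D) = sqrt(2*J) = sqrt(2)*sqrt(J))
(s(253) + (166 + 226*(-246))) + y(-509, -67) = (493*253**2 + (166 + 226*(-246))) + sqrt(2)*sqrt(-509) = (493*64009 + (166 - 55596)) + sqrt(2)*(I*sqrt(509)) = (31556437 - 55430) + I*sqrt(1018) = 31501007 + I*sqrt(1018)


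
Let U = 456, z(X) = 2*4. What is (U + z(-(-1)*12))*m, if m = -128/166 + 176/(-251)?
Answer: -14231808/20833 ≈ -683.14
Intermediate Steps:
z(X) = 8
m = -30672/20833 (m = -128*1/166 + 176*(-1/251) = -64/83 - 176/251 = -30672/20833 ≈ -1.4723)
(U + z(-(-1)*12))*m = (456 + 8)*(-30672/20833) = 464*(-30672/20833) = -14231808/20833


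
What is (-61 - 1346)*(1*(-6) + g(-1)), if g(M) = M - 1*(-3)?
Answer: 5628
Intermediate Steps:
g(M) = 3 + M (g(M) = M + 3 = 3 + M)
(-61 - 1346)*(1*(-6) + g(-1)) = (-61 - 1346)*(1*(-6) + (3 - 1)) = -1407*(-6 + 2) = -1407*(-4) = 5628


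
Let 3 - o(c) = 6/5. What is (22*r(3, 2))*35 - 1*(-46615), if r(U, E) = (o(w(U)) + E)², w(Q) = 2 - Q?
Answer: 288669/5 ≈ 57734.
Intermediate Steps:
o(c) = 9/5 (o(c) = 3 - 6/5 = 9/5)
r(U, E) = (9/5 + E)²
(22*r(3, 2))*35 - 1*(-46615) = (22*((9 + 5*2)²/25))*35 - 1*(-46615) = (22*((9 + 10)²/25))*35 + 46615 = (22*((1/25)*19²))*35 + 46615 = (22*((1/25)*361))*35 + 46615 = (22*(361/25))*35 + 46615 = (7942/25)*35 + 46615 = 55594/5 + 46615 = 288669/5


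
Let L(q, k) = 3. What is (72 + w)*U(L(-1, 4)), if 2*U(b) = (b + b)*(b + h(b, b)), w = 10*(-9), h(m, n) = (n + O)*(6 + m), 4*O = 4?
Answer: -2106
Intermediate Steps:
O = 1 (O = (¼)*4 = 1)
h(m, n) = (1 + n)*(6 + m) (h(m, n) = (n + 1)*(6 + m) = (1 + n)*(6 + m))
w = -90
U(b) = b*(6 + b² + 8*b) (U(b) = ((b + b)*(b + (6 + b + 6*b + b*b)))/2 = ((2*b)*(b + (6 + b + 6*b + b²)))/2 = ((2*b)*(b + (6 + b² + 7*b)))/2 = ((2*b)*(6 + b² + 8*b))/2 = (2*b*(6 + b² + 8*b))/2 = b*(6 + b² + 8*b))
(72 + w)*U(L(-1, 4)) = (72 - 90)*(3*(6 + 3² + 8*3)) = -54*(6 + 9 + 24) = -54*39 = -18*117 = -2106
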